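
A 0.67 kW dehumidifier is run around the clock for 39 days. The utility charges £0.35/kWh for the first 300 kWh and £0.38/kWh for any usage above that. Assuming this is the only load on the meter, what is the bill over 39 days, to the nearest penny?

£229.31

Runtime = 24 h × 39 = 936 h
Energy = 0.67 kW × 936 h = 627.12 kWh
Tier 1 (0–300 kWh): 300 × £0.35 = £105
Above 300 kWh: 327.12 × £0.38 = £124.3056
Bill = £229.31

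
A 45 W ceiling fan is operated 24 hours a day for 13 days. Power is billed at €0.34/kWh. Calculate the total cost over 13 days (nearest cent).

Runtime = 24 h × 13 = 312 h
Energy = 0.045 kW × 312 h = 14.04 kWh
Cost = 14.04 kWh × €0.34/kWh = €4.77

€4.77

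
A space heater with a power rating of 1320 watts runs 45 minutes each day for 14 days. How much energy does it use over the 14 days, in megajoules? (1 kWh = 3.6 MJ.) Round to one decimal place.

49.9 MJ

Runtime = 45 min × 14 = 630 min = 10.5 h
Energy = 1.32 kW × 10.5 h = 13.86 kWh
= 13.86 × 3.6 MJ = 49.9 MJ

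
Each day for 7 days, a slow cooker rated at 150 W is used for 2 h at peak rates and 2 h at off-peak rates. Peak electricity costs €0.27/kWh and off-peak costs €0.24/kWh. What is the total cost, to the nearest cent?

€1.07

Peak energy = 0.15 kW × 2 h × 7 = 2.1 kWh
Off-peak energy = 0.15 kW × 2 h × 7 = 2.1 kWh
Cost = 2.1 × €0.27 + 2.1 × €0.24 = €0.567 + €0.504 = €1.07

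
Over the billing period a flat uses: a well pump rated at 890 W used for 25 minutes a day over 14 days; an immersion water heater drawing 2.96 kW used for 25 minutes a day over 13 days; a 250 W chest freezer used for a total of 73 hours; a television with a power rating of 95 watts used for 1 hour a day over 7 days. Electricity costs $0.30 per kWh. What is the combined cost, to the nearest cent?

$12.04

well pump: Runtime = 25 min × 14 = 350 min = 5.833333… h
well pump: 0.89 kW × 5.833333… h = 5.191666… kWh
immersion water heater: Runtime = 25 min × 13 = 325 min = 5.416666… h
immersion water heater: 2.96 kW × 5.416666… h = 16.033333… kWh
chest freezer: 0.25 kW × 73 h = 18.25 kWh
television: Runtime = 1 h/day × 7 days = 7 h
television: 0.095 kW × 7 h = 0.665 kWh
Total energy = 40.14 kWh
Cost = 40.14 × $0.30 = $12.04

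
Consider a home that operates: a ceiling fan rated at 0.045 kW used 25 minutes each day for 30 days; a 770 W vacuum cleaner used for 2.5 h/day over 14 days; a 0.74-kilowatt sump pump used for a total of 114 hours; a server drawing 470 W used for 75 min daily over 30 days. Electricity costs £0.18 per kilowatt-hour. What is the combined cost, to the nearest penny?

£23.31

ceiling fan: Runtime = 25 min × 30 = 750 min = 12.5 h
ceiling fan: 0.045 kW × 12.5 h = 0.5625 kWh
vacuum cleaner: Runtime = 2.5 h/day × 14 days = 35 h
vacuum cleaner: 0.77 kW × 35 h = 26.95 kWh
sump pump: 0.74 kW × 114 h = 84.36 kWh
server: Runtime = 75 min × 30 = 2250 min = 37.5 h
server: 0.47 kW × 37.5 h = 17.625 kWh
Total energy = 129.4975 kWh
Cost = 129.4975 × £0.18 = £23.31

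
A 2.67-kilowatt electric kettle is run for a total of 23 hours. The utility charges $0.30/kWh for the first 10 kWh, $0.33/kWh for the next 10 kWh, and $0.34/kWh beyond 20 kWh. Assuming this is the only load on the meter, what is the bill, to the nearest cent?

$20.38

Energy = 2.67 kW × 23 h = 61.41 kWh
Tier 1 (0–10 kWh): 10 × $0.30 = $3
Tier 2 (10–20 kWh): 10 × $0.33 = $3.3
Above 20 kWh: 41.41 × $0.34 = $14.0794
Bill = $20.38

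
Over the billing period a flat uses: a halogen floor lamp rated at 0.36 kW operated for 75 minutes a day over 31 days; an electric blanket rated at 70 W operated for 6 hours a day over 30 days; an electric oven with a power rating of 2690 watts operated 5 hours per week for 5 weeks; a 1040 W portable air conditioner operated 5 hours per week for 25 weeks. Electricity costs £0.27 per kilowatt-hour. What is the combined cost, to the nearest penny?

halogen floor lamp: Runtime = 75 min × 31 = 2325 min = 38.75 h
halogen floor lamp: 0.36 kW × 38.75 h = 13.95 kWh
electric blanket: Runtime = 6 h/day × 30 days = 180 h
electric blanket: 0.07 kW × 180 h = 12.6 kWh
electric oven: Runtime = 5 h/week × 5 weeks = 25 h
electric oven: 2.69 kW × 25 h = 67.25 kWh
portable air conditioner: Runtime = 5 h/week × 25 weeks = 125 h
portable air conditioner: 1.04 kW × 125 h = 130 kWh
Total energy = 223.8 kWh
Cost = 223.8 × £0.27 = £60.43

£60.43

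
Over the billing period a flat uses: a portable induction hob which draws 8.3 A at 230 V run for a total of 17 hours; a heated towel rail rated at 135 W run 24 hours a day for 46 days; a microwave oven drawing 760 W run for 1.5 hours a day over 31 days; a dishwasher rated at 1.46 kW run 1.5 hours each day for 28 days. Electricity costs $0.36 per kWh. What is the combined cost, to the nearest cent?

$100.14

portable induction hob: Power = 8.3 A × 230 V = 1909 W = 1.909 kW
portable induction hob: 1.909 kW × 17 h = 32.453 kWh
heated towel rail: Runtime = 24 h × 46 = 1104 h
heated towel rail: 0.135 kW × 1104 h = 149.04 kWh
microwave oven: Runtime = 1.5 h/day × 31 days = 46.5 h
microwave oven: 0.76 kW × 46.5 h = 35.34 kWh
dishwasher: Runtime = 1.5 h/day × 28 days = 42 h
dishwasher: 1.46 kW × 42 h = 61.32 kWh
Total energy = 278.153 kWh
Cost = 278.153 × $0.36 = $100.14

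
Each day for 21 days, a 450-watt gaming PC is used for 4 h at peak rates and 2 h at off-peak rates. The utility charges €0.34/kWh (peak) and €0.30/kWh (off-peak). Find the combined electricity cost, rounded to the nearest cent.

€18.52

Peak energy = 0.45 kW × 4 h × 21 = 37.8 kWh
Off-peak energy = 0.45 kW × 2 h × 21 = 18.9 kWh
Cost = 37.8 × €0.34 + 18.9 × €0.30 = €12.852 + €5.67 = €18.52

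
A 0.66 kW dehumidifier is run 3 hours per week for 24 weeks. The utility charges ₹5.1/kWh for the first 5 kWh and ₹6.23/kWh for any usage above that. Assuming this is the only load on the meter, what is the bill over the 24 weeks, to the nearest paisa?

₹290.40

Runtime = 3 h/week × 24 weeks = 72 h
Energy = 0.66 kW × 72 h = 47.52 kWh
Tier 1 (0–5 kWh): 5 × ₹5.1 = ₹25.5
Above 5 kWh: 42.52 × ₹6.23 = ₹264.8996
Bill = ₹290.40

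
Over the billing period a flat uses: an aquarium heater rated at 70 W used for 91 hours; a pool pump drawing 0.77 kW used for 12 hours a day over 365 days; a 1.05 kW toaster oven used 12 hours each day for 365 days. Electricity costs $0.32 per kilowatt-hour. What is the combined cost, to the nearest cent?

aquarium heater: 0.07 kW × 91 h = 6.37 kWh
pool pump: Runtime = 12 h/day × 365 days = 4380 h
pool pump: 0.77 kW × 4380 h = 3372.6 kWh
toaster oven: Runtime = 12 h/day × 365 days = 4380 h
toaster oven: 1.05 kW × 4380 h = 4599 kWh
Total energy = 7977.97 kWh
Cost = 7977.97 × $0.32 = $2552.95

$2552.95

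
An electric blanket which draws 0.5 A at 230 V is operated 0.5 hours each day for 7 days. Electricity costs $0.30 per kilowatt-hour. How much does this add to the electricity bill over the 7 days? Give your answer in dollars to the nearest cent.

$0.12

Power = 0.5 A × 230 V = 115 W = 0.115 kW
Runtime = 0.5 h/day × 7 days = 3.5 h
Energy = 0.115 kW × 3.5 h = 0.4025 kWh
Cost = 0.4025 kWh × $0.30/kWh = $0.12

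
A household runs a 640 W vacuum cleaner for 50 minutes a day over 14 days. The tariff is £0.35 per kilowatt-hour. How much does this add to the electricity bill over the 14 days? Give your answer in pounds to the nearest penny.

Runtime = 50 min × 14 = 700 min = 11.666666… h
Energy = 0.64 kW × 11.666666… h = 7.466666… kWh
Cost = 7.466666… kWh × £0.35/kWh = £2.61

£2.61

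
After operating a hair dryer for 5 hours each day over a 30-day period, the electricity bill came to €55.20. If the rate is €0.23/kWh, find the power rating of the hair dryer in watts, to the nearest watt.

1600 W

Energy = €55.20 ÷ €0.23/kWh = 240 kWh
Runtime = 5 h/day × 30 days = 150 h
Power = 240 kWh ÷ 150 h = 1.6 kW = 1600 W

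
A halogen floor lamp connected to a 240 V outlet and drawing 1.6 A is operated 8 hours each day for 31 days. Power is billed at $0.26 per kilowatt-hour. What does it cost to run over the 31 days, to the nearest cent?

$24.76

Power = 1.6 A × 240 V = 384 W = 0.384 kW
Runtime = 8 h/day × 31 days = 248 h
Energy = 0.384 kW × 248 h = 95.232 kWh
Cost = 95.232 kWh × $0.26/kWh = $24.76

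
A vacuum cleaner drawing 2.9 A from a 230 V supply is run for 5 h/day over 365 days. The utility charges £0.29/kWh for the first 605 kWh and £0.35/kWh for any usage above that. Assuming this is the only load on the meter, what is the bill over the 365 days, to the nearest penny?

£389.75

Power = 2.9 A × 230 V = 667 W = 0.667 kW
Runtime = 5 h/day × 365 days = 1825 h
Energy = 0.667 kW × 1825 h = 1217.275 kWh
Tier 1 (0–605 kWh): 605 × £0.29 = £175.45
Above 605 kWh: 612.275 × £0.35 = £214.29625
Bill = £389.75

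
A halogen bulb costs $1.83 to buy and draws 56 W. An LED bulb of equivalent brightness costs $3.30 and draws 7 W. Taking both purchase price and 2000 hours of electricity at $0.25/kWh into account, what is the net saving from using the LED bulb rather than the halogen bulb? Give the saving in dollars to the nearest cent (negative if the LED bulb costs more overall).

$23.03

halogen bulb: $1.83 + (56/1000) kW × 2000 h × $0.25 = $1.83 + $28 = $29.83
LED bulb: $3.30 + (7/1000) kW × 2000 h × $0.25 = $3.30 + $3.5 = $6.8
Saving = $29.83 − $6.8 = $23.03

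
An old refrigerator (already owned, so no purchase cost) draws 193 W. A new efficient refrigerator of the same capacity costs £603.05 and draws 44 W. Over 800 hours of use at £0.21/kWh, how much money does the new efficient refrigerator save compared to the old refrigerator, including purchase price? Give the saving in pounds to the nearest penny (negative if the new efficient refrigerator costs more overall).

old refrigerator: £0.00 + (193/1000) kW × 800 h × £0.21 = £0.00 + £32.424 = £32.424
new efficient refrigerator: £603.05 + (44/1000) kW × 800 h × £0.21 = £603.05 + £7.392 = £610.442
Saving = £32.424 − £610.442 = −£578.018 → -£578.02

-£578.02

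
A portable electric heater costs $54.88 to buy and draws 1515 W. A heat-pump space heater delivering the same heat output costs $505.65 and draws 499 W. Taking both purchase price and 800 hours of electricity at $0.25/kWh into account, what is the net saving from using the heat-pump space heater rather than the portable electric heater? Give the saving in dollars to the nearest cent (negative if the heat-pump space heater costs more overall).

-$247.57

portable electric heater: $54.88 + (1515/1000) kW × 800 h × $0.25 = $54.88 + $303 = $357.88
heat-pump space heater: $505.65 + (499/1000) kW × 800 h × $0.25 = $505.65 + $99.8 = $605.45
Saving = $357.88 − $605.45 = −$247.57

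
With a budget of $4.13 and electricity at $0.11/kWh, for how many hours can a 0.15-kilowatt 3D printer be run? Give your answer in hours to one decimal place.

Energy available = $4.13 ÷ $0.11/kWh = 37.5455 kWh
Hours = 37.5455 kWh ÷ 0.15 kW = 250.3 h

250.3 h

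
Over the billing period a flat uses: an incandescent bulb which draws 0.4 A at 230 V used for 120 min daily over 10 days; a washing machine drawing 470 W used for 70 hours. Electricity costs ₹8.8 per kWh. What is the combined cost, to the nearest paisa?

incandescent bulb: Power = 0.4 A × 230 V = 92 W = 0.092 kW
incandescent bulb: Runtime = 120 min × 10 = 1200 min = 20 h
incandescent bulb: 0.092 kW × 20 h = 1.84 kWh
washing machine: 0.47 kW × 70 h = 32.9 kWh
Total energy = 34.74 kWh
Cost = 34.74 × ₹8.8 = ₹305.71

₹305.71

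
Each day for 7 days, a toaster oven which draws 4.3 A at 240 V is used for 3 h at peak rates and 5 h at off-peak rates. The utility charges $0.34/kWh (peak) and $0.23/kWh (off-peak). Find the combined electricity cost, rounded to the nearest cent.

Power = 4.3 A × 240 V = 1032 W = 1.032 kW
Peak energy = 1.032 kW × 3 h × 7 = 21.672 kWh
Off-peak energy = 1.032 kW × 5 h × 7 = 36.12 kWh
Cost = 21.672 × $0.34 + 36.12 × $0.23 = $7.36848 + $8.3076 = $15.68

$15.68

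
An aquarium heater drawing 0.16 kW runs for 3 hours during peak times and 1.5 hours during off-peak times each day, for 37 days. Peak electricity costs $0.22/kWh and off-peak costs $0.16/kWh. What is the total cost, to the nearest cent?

$5.33

Peak energy = 0.16 kW × 3 h × 37 = 17.76 kWh
Off-peak energy = 0.16 kW × 1.5 h × 37 = 8.88 kWh
Cost = 17.76 × $0.22 + 8.88 × $0.16 = $3.9072 + $1.4208 = $5.33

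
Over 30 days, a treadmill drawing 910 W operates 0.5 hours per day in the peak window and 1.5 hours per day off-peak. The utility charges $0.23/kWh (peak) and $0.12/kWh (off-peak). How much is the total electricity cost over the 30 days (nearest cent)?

Peak energy = 0.91 kW × 0.5 h × 30 = 13.65 kWh
Off-peak energy = 0.91 kW × 1.5 h × 30 = 40.95 kWh
Cost = 13.65 × $0.23 + 40.95 × $0.12 = $3.1395 + $4.914 = $8.05

$8.05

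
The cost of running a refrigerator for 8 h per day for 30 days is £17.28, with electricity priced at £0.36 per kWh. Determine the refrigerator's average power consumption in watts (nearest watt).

Energy = £17.28 ÷ £0.36/kWh = 48 kWh
Runtime = 8 h/day × 30 days = 240 h
Power = 48 kWh ÷ 240 h = 0.2 kW = 200 W

200 W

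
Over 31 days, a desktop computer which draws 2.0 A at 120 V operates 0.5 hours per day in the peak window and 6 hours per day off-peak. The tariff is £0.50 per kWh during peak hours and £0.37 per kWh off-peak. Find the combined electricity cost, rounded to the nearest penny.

Power = 2.0 A × 120 V = 240 W = 0.24 kW
Peak energy = 0.24 kW × 0.5 h × 31 = 3.72 kWh
Off-peak energy = 0.24 kW × 6 h × 31 = 44.64 kWh
Cost = 3.72 × £0.50 + 44.64 × £0.37 = £1.86 + £16.5168 = £18.38

£18.38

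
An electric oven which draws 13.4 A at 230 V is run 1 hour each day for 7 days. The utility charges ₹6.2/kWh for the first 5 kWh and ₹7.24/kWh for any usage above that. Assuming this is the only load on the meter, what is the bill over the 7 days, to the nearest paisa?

Power = 13.4 A × 230 V = 3082 W = 3.082 kW
Runtime = 1 h/day × 7 days = 7 h
Energy = 3.082 kW × 7 h = 21.574 kWh
Tier 1 (0–5 kWh): 5 × ₹6.2 = ₹31
Above 5 kWh: 16.574 × ₹7.24 = ₹119.99576
Bill = ₹151.00

₹151.00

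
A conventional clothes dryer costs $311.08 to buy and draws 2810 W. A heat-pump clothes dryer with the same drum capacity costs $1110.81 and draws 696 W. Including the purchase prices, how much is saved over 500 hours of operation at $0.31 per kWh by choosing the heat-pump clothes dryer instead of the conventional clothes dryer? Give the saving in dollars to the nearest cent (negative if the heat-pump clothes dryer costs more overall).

conventional clothes dryer: $311.08 + (2810/1000) kW × 500 h × $0.31 = $311.08 + $435.55 = $746.63
heat-pump clothes dryer: $1110.81 + (696/1000) kW × 500 h × $0.31 = $1110.81 + $107.88 = $1218.69
Saving = $746.63 − $1218.69 = −$472.06

-$472.06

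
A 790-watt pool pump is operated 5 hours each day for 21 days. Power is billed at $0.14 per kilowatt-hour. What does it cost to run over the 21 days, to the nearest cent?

Runtime = 5 h/day × 21 days = 105 h
Energy = 0.79 kW × 105 h = 82.95 kWh
Cost = 82.95 kWh × $0.14/kWh = $11.61

$11.61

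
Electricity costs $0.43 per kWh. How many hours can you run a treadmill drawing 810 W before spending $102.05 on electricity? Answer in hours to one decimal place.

293.0 h

Energy available = $102.05 ÷ $0.43/kWh = 237.3256 kWh
Hours = 237.3256 kWh ÷ 0.81 kW = 293.0 h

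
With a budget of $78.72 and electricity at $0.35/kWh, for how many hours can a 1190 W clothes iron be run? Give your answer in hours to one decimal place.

Energy available = $78.72 ÷ $0.35/kWh = 224.9143 kWh
Hours = 224.9143 kWh ÷ 1.19 kW = 189.0 h

189.0 h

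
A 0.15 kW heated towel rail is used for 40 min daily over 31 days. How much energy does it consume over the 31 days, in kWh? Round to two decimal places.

3.10 kWh

Runtime = 40 min × 31 = 1240 min = 20.666666… h
Energy = 0.15 kW × 20.666666… h = 3.1 kWh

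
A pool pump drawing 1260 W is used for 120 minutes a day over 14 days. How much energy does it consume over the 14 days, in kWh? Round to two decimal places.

Runtime = 120 min × 14 = 1680 min = 28 h
Energy = 1.26 kW × 28 h = 35.28 kWh

35.28 kWh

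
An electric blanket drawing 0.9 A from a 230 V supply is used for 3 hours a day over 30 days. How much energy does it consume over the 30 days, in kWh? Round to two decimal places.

18.63 kWh

Power = 0.9 A × 230 V = 207 W = 0.207 kW
Runtime = 3 h/day × 30 days = 90 h
Energy = 0.207 kW × 90 h = 18.63 kWh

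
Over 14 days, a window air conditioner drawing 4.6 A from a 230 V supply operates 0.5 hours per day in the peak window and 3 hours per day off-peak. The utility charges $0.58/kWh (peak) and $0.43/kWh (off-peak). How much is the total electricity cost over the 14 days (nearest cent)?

$23.40

Power = 4.6 A × 230 V = 1058 W = 1.058 kW
Peak energy = 1.058 kW × 0.5 h × 14 = 7.406 kWh
Off-peak energy = 1.058 kW × 3 h × 14 = 44.436 kWh
Cost = 7.406 × $0.58 + 44.436 × $0.43 = $4.29548 + $19.10748 = $23.40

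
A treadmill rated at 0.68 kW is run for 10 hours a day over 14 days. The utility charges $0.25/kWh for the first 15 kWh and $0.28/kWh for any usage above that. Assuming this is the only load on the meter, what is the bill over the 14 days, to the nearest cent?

Runtime = 10 h/day × 14 days = 140 h
Energy = 0.68 kW × 140 h = 95.2 kWh
Tier 1 (0–15 kWh): 15 × $0.25 = $3.75
Above 15 kWh: 80.2 × $0.28 = $22.456
Bill = $26.21

$26.21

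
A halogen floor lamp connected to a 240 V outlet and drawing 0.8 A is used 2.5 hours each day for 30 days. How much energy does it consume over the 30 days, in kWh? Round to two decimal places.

14.40 kWh

Power = 0.8 A × 240 V = 192 W = 0.192 kW
Runtime = 2.5 h/day × 30 days = 75 h
Energy = 0.192 kW × 75 h = 14.4 kWh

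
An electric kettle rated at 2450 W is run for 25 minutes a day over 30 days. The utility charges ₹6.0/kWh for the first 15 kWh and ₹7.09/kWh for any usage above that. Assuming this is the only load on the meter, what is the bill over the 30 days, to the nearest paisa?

Runtime = 25 min × 30 = 750 min = 12.5 h
Energy = 2.45 kW × 12.5 h = 30.625 kWh
Tier 1 (0–15 kWh): 15 × ₹6.0 = ₹90
Above 15 kWh: 15.625 × ₹7.09 = ₹110.78125
Bill = ₹200.78

₹200.78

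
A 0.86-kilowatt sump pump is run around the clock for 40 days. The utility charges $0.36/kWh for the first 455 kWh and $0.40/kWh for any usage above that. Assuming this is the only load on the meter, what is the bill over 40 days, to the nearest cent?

$312.04

Runtime = 24 h × 40 = 960 h
Energy = 0.86 kW × 960 h = 825.6 kWh
Tier 1 (0–455 kWh): 455 × $0.36 = $163.8
Above 455 kWh: 370.6 × $0.40 = $148.24
Bill = $312.04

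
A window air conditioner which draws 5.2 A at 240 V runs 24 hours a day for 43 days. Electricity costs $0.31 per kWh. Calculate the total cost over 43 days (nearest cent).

$399.26

Power = 5.2 A × 240 V = 1248 W = 1.248 kW
Runtime = 24 h × 43 = 1032 h
Energy = 1.248 kW × 1032 h = 1287.936 kWh
Cost = 1287.936 kWh × $0.31/kWh = $399.26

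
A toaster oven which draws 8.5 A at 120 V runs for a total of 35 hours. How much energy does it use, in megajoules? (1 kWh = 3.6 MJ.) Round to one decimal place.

128.5 MJ

Power = 8.5 A × 120 V = 1020 W = 1.02 kW
Energy = 1.02 kW × 35 h = 35.7 kWh
= 35.7 × 3.6 MJ = 128.5 MJ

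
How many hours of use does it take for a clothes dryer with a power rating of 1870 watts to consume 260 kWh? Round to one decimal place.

139.0 h

Hours = 260 kWh ÷ 1.87 kW = 139.0 h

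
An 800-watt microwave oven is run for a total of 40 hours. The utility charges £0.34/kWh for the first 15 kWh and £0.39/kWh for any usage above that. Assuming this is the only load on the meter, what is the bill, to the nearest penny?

Energy = 0.8 kW × 40 h = 32 kWh
Tier 1 (0–15 kWh): 15 × £0.34 = £5.1
Above 15 kWh: 17 × £0.39 = £6.63
Bill = £11.73

£11.73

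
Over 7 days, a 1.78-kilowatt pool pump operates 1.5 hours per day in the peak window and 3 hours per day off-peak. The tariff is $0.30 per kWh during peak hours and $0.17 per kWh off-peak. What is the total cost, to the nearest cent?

Peak energy = 1.78 kW × 1.5 h × 7 = 18.69 kWh
Off-peak energy = 1.78 kW × 3 h × 7 = 37.38 kWh
Cost = 18.69 × $0.30 + 37.38 × $0.17 = $5.607 + $6.3546 = $11.96

$11.96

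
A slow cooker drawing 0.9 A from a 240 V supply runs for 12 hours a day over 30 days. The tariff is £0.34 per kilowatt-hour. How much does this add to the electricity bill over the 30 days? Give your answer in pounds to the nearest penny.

Power = 0.9 A × 240 V = 216 W = 0.216 kW
Runtime = 12 h/day × 30 days = 360 h
Energy = 0.216 kW × 360 h = 77.76 kWh
Cost = 77.76 kWh × £0.34/kWh = £26.44

£26.44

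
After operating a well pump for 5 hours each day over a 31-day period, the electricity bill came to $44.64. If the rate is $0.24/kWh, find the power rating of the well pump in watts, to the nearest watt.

1200 W

Energy = $44.64 ÷ $0.24/kWh = 186 kWh
Runtime = 5 h/day × 31 days = 155 h
Power = 186 kWh ÷ 155 h = 1.2 kW = 1200 W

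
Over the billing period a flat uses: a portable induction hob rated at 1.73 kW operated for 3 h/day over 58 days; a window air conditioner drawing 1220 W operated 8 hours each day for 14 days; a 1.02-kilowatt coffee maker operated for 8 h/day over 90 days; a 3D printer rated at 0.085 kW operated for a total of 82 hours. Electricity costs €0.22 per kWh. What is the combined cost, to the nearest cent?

portable induction hob: Runtime = 3 h/day × 58 days = 174 h
portable induction hob: 1.73 kW × 174 h = 301.02 kWh
window air conditioner: Runtime = 8 h/day × 14 days = 112 h
window air conditioner: 1.22 kW × 112 h = 136.64 kWh
coffee maker: Runtime = 8 h/day × 90 days = 720 h
coffee maker: 1.02 kW × 720 h = 734.4 kWh
3D printer: 0.085 kW × 82 h = 6.97 kWh
Total energy = 1179.03 kWh
Cost = 1179.03 × €0.22 = €259.39

€259.39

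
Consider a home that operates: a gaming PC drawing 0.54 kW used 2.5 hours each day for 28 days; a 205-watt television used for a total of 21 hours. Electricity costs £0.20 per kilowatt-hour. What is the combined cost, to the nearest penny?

gaming PC: Runtime = 2.5 h/day × 28 days = 70 h
gaming PC: 0.54 kW × 70 h = 37.8 kWh
television: 0.205 kW × 21 h = 4.305 kWh
Total energy = 42.105 kWh
Cost = 42.105 × £0.20 = £8.42

£8.42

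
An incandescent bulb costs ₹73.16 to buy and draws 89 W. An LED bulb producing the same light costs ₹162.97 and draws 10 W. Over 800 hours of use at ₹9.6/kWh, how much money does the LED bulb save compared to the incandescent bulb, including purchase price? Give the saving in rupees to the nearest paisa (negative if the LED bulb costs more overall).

incandescent bulb: ₹73.16 + (89/1000) kW × 800 h × ₹9.6 = ₹73.16 + ₹683.52 = ₹756.68
LED bulb: ₹162.97 + (10/1000) kW × 800 h × ₹9.6 = ₹162.97 + ₹76.8 = ₹239.77
Saving = ₹756.68 − ₹239.77 = ₹516.91

₹516.91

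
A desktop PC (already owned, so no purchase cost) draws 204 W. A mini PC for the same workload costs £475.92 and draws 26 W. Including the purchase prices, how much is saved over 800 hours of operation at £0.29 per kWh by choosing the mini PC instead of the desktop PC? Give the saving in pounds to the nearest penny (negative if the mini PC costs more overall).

desktop PC: £0.00 + (204/1000) kW × 800 h × £0.29 = £0.00 + £47.328 = £47.328
mini PC: £475.92 + (26/1000) kW × 800 h × £0.29 = £475.92 + £6.032 = £481.952
Saving = £47.328 − £481.952 = −£434.624 → -£434.62

-£434.62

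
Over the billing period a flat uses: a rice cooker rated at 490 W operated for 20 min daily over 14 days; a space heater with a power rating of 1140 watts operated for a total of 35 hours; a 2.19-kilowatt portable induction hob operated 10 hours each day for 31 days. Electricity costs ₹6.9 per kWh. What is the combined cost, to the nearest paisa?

₹4975.50

rice cooker: Runtime = 20 min × 14 = 280 min = 4.666666… h
rice cooker: 0.49 kW × 4.666666… h = 2.286666… kWh
space heater: 1.14 kW × 35 h = 39.9 kWh
portable induction hob: Runtime = 10 h/day × 31 days = 310 h
portable induction hob: 2.19 kW × 310 h = 678.9 kWh
Total energy = 721.086666… kWh
Cost = 721.086666… × ₹6.9 = ₹4975.50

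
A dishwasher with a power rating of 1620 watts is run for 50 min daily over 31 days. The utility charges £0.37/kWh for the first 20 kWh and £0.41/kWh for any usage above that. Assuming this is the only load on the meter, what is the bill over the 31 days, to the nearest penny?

Runtime = 50 min × 31 = 1550 min = 25.833333… h
Energy = 1.62 kW × 25.833333… h = 41.85 kWh
Tier 1 (0–20 kWh): 20 × £0.37 = £7.4
Above 20 kWh: 21.85 × £0.41 = £8.9585
Bill = £16.36

£16.36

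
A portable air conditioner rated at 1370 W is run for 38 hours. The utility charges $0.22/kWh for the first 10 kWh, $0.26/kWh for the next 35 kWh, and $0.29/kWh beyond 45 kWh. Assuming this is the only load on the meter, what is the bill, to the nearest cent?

$13.35

Energy = 1.37 kW × 38 h = 52.06 kWh
Tier 1 (0–10 kWh): 10 × $0.22 = $2.2
Tier 2 (10–45 kWh): 35 × $0.26 = $9.1
Above 45 kWh: 7.06 × $0.29 = $2.0474
Bill = $13.35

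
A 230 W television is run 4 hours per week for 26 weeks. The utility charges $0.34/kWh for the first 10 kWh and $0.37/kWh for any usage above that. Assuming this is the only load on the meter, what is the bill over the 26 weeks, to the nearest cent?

Runtime = 4 h/week × 26 weeks = 104 h
Energy = 0.23 kW × 104 h = 23.92 kWh
Tier 1 (0–10 kWh): 10 × $0.34 = $3.4
Above 10 kWh: 13.92 × $0.37 = $5.1504
Bill = $8.55

$8.55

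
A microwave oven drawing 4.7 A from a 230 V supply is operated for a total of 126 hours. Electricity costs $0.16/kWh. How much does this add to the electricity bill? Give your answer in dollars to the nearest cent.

$21.79

Power = 4.7 A × 230 V = 1081 W = 1.081 kW
Energy = 1.081 kW × 126 h = 136.206 kWh
Cost = 136.206 kWh × $0.16/kWh = $21.79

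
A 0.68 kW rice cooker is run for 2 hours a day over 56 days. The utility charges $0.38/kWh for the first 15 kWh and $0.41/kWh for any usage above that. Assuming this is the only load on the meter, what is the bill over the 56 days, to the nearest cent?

$30.78

Runtime = 2 h/day × 56 days = 112 h
Energy = 0.68 kW × 112 h = 76.16 kWh
Tier 1 (0–15 kWh): 15 × $0.38 = $5.7
Above 15 kWh: 61.16 × $0.41 = $25.0756
Bill = $30.78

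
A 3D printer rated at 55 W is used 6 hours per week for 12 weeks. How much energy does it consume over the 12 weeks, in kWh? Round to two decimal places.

3.96 kWh

Runtime = 6 h/week × 12 weeks = 72 h
Energy = 0.055 kW × 72 h = 3.96 kWh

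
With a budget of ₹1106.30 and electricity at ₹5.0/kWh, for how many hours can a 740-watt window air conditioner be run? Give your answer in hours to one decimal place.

Energy available = ₹1106.30 ÷ ₹5.0/kWh = 221.26 kWh
Hours = 221.26 kWh ÷ 0.74 kW = 299.0 h

299.0 h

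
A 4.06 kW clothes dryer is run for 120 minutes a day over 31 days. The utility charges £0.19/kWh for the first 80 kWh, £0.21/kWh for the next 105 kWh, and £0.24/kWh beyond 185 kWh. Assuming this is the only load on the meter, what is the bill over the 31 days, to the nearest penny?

£53.26

Runtime = 120 min × 31 = 3720 min = 62 h
Energy = 4.06 kW × 62 h = 251.72 kWh
Tier 1 (0–80 kWh): 80 × £0.19 = £15.2
Tier 2 (80–185 kWh): 105 × £0.21 = £22.05
Above 185 kWh: 66.72 × £0.24 = £16.0128
Bill = £53.26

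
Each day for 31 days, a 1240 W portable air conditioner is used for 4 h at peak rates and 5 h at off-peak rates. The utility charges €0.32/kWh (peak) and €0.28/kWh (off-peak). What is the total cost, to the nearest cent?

Peak energy = 1.24 kW × 4 h × 31 = 153.76 kWh
Off-peak energy = 1.24 kW × 5 h × 31 = 192.2 kWh
Cost = 153.76 × €0.32 + 192.2 × €0.28 = €49.2032 + €53.816 = €103.02

€103.02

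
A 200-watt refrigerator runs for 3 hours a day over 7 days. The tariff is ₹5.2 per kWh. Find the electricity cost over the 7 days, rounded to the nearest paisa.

Runtime = 3 h/day × 7 days = 21 h
Energy = 0.2 kW × 21 h = 4.2 kWh
Cost = 4.2 kWh × ₹5.2/kWh = ₹21.84

₹21.84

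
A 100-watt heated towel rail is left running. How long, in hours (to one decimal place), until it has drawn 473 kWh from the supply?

4730.0 h

Hours = 473 kWh ÷ 0.1 kW = 4730.0 h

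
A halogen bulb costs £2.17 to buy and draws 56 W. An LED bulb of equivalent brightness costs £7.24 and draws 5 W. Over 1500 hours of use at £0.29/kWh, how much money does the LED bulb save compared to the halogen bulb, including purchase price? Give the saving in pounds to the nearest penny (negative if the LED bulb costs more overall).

halogen bulb: £2.17 + (56/1000) kW × 1500 h × £0.29 = £2.17 + £24.36 = £26.53
LED bulb: £7.24 + (5/1000) kW × 1500 h × £0.29 = £7.24 + £2.175 = £9.415
Saving = £26.53 − £9.415 = £17.115 → £17.12

£17.12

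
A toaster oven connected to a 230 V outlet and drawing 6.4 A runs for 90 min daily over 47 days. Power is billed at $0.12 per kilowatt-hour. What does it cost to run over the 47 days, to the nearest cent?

Power = 6.4 A × 230 V = 1472 W = 1.472 kW
Runtime = 90 min × 47 = 4230 min = 70.5 h
Energy = 1.472 kW × 70.5 h = 103.776 kWh
Cost = 103.776 kWh × $0.12/kWh = $12.45

$12.45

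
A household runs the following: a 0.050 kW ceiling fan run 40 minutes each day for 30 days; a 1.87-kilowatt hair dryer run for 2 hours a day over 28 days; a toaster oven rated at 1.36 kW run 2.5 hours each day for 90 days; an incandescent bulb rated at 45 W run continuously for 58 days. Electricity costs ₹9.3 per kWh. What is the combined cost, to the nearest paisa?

₹4411.55

ceiling fan: Runtime = 40 min × 30 = 1200 min = 20 h
ceiling fan: 0.05 kW × 20 h = 1 kWh
hair dryer: Runtime = 2 h/day × 28 days = 56 h
hair dryer: 1.87 kW × 56 h = 104.72 kWh
toaster oven: Runtime = 2.5 h/day × 90 days = 225 h
toaster oven: 1.36 kW × 225 h = 306 kWh
incandescent bulb: Runtime = 24 h × 58 = 1392 h
incandescent bulb: 0.045 kW × 1392 h = 62.64 kWh
Total energy = 474.36 kWh
Cost = 474.36 × ₹9.3 = ₹4411.55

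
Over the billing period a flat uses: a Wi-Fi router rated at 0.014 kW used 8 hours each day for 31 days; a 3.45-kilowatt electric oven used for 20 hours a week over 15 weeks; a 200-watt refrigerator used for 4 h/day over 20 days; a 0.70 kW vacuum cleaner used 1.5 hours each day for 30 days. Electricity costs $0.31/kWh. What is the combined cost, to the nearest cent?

Wi-Fi router: Runtime = 8 h/day × 31 days = 248 h
Wi-Fi router: 0.014 kW × 248 h = 3.472 kWh
electric oven: Runtime = 20 h/week × 15 weeks = 300 h
electric oven: 3.45 kW × 300 h = 1035 kWh
refrigerator: Runtime = 4 h/day × 20 days = 80 h
refrigerator: 0.2 kW × 80 h = 16 kWh
vacuum cleaner: Runtime = 1.5 h/day × 30 days = 45 h
vacuum cleaner: 0.7 kW × 45 h = 31.5 kWh
Total energy = 1085.972 kWh
Cost = 1085.972 × $0.31 = $336.65

$336.65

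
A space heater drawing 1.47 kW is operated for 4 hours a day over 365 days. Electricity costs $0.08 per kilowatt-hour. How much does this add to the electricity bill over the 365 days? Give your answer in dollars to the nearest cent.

Runtime = 4 h/day × 365 days = 1460 h
Energy = 1.47 kW × 1460 h = 2146.2 kWh
Cost = 2146.2 kWh × $0.08/kWh = $171.70

$171.70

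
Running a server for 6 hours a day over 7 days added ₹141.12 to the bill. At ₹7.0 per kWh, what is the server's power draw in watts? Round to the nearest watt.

Energy = ₹141.12 ÷ ₹7.0/kWh = 20.16 kWh
Runtime = 6 h/day × 7 days = 42 h
Power = 20.16 kWh ÷ 42 h = 0.48 kW = 480 W

480 W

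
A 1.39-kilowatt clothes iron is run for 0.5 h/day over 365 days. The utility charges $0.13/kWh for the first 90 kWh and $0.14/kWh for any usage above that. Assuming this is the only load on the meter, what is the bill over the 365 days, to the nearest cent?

Runtime = 0.5 h/day × 365 days = 182.5 h
Energy = 1.39 kW × 182.5 h = 253.675 kWh
Tier 1 (0–90 kWh): 90 × $0.13 = $11.7
Above 90 kWh: 163.675 × $0.14 = $22.9145
Bill = $34.61

$34.61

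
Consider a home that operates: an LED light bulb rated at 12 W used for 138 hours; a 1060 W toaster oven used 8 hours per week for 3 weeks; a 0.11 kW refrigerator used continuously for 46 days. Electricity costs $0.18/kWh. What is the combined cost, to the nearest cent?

$26.74

LED light bulb: 0.012 kW × 138 h = 1.656 kWh
toaster oven: Runtime = 8 h/week × 3 weeks = 24 h
toaster oven: 1.06 kW × 24 h = 25.44 kWh
refrigerator: Runtime = 24 h × 46 = 1104 h
refrigerator: 0.11 kW × 1104 h = 121.44 kWh
Total energy = 148.536 kWh
Cost = 148.536 × $0.18 = $26.74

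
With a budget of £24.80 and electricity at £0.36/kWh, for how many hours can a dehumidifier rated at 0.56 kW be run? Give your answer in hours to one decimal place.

123.0 h

Energy available = £24.80 ÷ £0.36/kWh = 68.8889 kWh
Hours = 68.8889 kWh ÷ 0.56 kW = 123.0 h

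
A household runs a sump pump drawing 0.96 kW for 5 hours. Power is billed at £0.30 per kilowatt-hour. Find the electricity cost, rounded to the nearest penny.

£1.44

Energy = 0.96 kW × 5 h = 4.8 kWh
Cost = 4.8 kWh × £0.30/kWh = £1.44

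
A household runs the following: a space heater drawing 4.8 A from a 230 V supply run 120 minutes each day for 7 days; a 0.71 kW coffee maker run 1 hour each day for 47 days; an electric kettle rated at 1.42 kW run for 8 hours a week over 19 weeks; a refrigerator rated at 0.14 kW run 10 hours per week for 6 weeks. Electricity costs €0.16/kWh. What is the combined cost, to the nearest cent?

space heater: Power = 4.8 A × 230 V = 1104 W = 1.104 kW
space heater: Runtime = 120 min × 7 = 840 min = 14 h
space heater: 1.104 kW × 14 h = 15.456 kWh
coffee maker: Runtime = 1 h/day × 47 days = 47 h
coffee maker: 0.71 kW × 47 h = 33.37 kWh
electric kettle: Runtime = 8 h/week × 19 weeks = 152 h
electric kettle: 1.42 kW × 152 h = 215.84 kWh
refrigerator: Runtime = 10 h/week × 6 weeks = 60 h
refrigerator: 0.14 kW × 60 h = 8.4 kWh
Total energy = 273.066 kWh
Cost = 273.066 × €0.16 = €43.69

€43.69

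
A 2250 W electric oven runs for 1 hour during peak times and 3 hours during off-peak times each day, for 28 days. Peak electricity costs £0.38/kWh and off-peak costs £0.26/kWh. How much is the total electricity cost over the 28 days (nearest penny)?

£73.08

Peak energy = 2.25 kW × 1 h × 28 = 63 kWh
Off-peak energy = 2.25 kW × 3 h × 28 = 189 kWh
Cost = 63 × £0.38 + 189 × £0.26 = £23.94 + £49.14 = £73.08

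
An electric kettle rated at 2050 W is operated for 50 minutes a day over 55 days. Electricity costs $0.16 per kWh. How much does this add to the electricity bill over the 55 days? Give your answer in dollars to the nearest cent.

$15.03

Runtime = 50 min × 55 = 2750 min = 45.833333… h
Energy = 2.05 kW × 45.833333… h = 93.958333… kWh
Cost = 93.958333… kWh × $0.16/kWh = $15.03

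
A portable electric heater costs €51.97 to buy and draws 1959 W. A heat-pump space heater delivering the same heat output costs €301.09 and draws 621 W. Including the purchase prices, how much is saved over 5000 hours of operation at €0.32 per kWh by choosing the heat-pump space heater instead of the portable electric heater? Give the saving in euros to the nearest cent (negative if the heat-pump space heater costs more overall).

€1891.68

portable electric heater: €51.97 + (1959/1000) kW × 5000 h × €0.32 = €51.97 + €3134.4 = €3186.37
heat-pump space heater: €301.09 + (621/1000) kW × 5000 h × €0.32 = €301.09 + €993.6 = €1294.69
Saving = €3186.37 − €1294.69 = €1891.68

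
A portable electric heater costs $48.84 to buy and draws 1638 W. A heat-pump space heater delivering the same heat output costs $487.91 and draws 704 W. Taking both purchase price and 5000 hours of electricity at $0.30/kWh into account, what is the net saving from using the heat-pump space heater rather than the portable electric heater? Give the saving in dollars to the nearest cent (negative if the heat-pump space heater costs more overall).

$961.93

portable electric heater: $48.84 + (1638/1000) kW × 5000 h × $0.30 = $48.84 + $2457 = $2505.84
heat-pump space heater: $487.91 + (704/1000) kW × 5000 h × $0.30 = $487.91 + $1056 = $1543.91
Saving = $2505.84 − $1543.91 = $961.93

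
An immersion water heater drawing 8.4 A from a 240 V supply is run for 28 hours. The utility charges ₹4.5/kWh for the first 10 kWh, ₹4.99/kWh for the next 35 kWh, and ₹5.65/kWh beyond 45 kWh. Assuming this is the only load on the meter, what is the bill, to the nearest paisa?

₹284.33

Power = 8.4 A × 240 V = 2016 W = 2.016 kW
Energy = 2.016 kW × 28 h = 56.448 kWh
Tier 1 (0–10 kWh): 10 × ₹4.5 = ₹45
Tier 2 (10–45 kWh): 35 × ₹4.99 = ₹174.65
Above 45 kWh: 11.448 × ₹5.65 = ₹64.6812
Bill = ₹284.33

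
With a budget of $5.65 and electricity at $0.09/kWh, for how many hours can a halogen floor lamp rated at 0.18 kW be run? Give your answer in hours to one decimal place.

Energy available = $5.65 ÷ $0.09/kWh = 62.7778 kWh
Hours = 62.7778 kWh ÷ 0.18 kW = 348.8 h

348.8 h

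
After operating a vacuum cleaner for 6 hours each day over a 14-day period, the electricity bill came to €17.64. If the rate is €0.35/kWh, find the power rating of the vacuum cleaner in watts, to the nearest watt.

Energy = €17.64 ÷ €0.35/kWh = 50.4 kWh
Runtime = 6 h/day × 14 days = 84 h
Power = 50.4 kWh ÷ 84 h = 0.6 kW = 600 W

600 W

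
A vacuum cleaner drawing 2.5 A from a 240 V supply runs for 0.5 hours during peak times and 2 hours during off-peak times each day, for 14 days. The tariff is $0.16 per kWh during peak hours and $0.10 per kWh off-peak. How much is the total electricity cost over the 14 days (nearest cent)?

Power = 2.5 A × 240 V = 600 W = 0.6 kW
Peak energy = 0.6 kW × 0.5 h × 14 = 4.2 kWh
Off-peak energy = 0.6 kW × 2 h × 14 = 16.8 kWh
Cost = 4.2 × $0.16 + 16.8 × $0.10 = $0.672 + $1.68 = $2.35

$2.35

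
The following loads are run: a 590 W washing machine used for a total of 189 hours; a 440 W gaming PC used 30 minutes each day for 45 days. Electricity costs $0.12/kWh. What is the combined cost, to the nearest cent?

washing machine: 0.59 kW × 189 h = 111.51 kWh
gaming PC: Runtime = 30 min × 45 = 1350 min = 22.5 h
gaming PC: 0.44 kW × 22.5 h = 9.9 kWh
Total energy = 121.41 kWh
Cost = 121.41 × $0.12 = $14.57

$14.57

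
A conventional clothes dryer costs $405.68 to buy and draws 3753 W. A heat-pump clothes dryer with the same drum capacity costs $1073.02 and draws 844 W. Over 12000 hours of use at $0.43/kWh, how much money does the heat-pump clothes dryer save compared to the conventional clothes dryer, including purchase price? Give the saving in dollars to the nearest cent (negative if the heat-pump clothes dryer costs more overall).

$14343.10

conventional clothes dryer: $405.68 + (3753/1000) kW × 12000 h × $0.43 = $405.68 + $19365.48 = $19771.16
heat-pump clothes dryer: $1073.02 + (844/1000) kW × 12000 h × $0.43 = $1073.02 + $4355.04 = $5428.06
Saving = $19771.16 − $5428.06 = $14343.1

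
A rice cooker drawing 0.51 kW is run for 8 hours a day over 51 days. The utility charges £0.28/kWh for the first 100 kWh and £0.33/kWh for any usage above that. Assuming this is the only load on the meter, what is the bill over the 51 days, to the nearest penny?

Runtime = 8 h/day × 51 days = 408 h
Energy = 0.51 kW × 408 h = 208.08 kWh
Tier 1 (0–100 kWh): 100 × £0.28 = £28
Above 100 kWh: 108.08 × £0.33 = £35.6664
Bill = £63.67

£63.67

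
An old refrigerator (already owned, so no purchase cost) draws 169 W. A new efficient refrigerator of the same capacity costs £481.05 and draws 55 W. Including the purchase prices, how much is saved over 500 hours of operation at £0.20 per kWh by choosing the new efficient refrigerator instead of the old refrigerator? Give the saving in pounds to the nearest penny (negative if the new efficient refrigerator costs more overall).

old refrigerator: £0.00 + (169/1000) kW × 500 h × £0.20 = £0.00 + £16.9 = £16.9
new efficient refrigerator: £481.05 + (55/1000) kW × 500 h × £0.20 = £481.05 + £5.5 = £486.55
Saving = £16.9 − £486.55 = −£469.65

-£469.65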